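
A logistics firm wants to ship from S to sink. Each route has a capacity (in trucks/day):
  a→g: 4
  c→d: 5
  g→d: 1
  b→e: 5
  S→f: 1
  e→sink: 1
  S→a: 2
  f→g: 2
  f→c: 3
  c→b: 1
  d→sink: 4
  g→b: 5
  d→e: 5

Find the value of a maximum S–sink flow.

3

Augment S→a→g→d→sink: bottleneck 1. Total 1.
Augment S→f→c→d→sink: bottleneck 1. Total 2.
Augment S→a→g→b→e→sink: bottleneck 1. Total 3.
No augmenting path remains in the residual graph.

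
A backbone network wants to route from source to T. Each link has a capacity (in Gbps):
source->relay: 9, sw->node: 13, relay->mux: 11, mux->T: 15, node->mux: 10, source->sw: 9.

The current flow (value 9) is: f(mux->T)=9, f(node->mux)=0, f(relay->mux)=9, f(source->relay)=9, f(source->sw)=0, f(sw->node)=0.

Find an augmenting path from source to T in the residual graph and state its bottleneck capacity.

Residual along source->sw->node->mux->T: source->sw: 9, sw->node: 13, node->mux: 10, mux->T: 6.
Bottleneck = min = 6.

source->sw->node->mux->T, bottleneck 6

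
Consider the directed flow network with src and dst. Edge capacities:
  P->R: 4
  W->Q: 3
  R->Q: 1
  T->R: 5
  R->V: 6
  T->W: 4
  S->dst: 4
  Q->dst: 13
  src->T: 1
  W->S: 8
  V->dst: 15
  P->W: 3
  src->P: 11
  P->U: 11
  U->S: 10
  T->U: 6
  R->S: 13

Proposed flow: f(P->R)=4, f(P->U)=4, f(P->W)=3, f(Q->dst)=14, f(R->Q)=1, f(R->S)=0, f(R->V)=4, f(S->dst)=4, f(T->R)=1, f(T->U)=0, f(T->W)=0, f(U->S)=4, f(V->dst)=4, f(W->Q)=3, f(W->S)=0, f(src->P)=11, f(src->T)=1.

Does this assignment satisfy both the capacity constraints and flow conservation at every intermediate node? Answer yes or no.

No

Capacity violated on Q->dst: flow 14 > capacity 13.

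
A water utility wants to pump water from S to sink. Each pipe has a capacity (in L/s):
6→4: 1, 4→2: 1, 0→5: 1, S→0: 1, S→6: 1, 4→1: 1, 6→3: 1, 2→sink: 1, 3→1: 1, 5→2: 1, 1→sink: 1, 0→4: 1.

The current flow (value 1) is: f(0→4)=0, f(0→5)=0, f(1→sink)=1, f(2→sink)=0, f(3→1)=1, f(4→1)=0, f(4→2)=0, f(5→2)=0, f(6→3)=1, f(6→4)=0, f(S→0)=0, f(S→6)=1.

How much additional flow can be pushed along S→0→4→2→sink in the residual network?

Residual capacities along the path: S→0: 1, 0→4: 1, 4→2: 1, 2→sink: 1.
Minimum is 1.

1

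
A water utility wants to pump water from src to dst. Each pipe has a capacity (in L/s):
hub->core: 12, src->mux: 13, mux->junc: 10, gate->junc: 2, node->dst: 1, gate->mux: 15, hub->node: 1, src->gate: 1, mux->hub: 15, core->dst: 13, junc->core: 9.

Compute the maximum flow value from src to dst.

Augment src->gate->junc->core->dst: bottleneck 1. Total 1.
Augment src->mux->junc->core->dst: bottleneck 8. Total 9.
Augment src->mux->hub->core->dst: bottleneck 4. Total 13.
Augment src->mux->hub->node->dst: bottleneck 1. Total 14.
No augmenting path remains in the residual graph.

14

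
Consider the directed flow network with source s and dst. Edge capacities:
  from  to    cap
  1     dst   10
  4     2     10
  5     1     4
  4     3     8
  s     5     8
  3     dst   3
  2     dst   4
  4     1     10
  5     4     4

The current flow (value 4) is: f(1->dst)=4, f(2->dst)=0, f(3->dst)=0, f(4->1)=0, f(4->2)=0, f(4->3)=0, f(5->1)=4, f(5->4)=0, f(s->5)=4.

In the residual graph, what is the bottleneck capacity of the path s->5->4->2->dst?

Residual capacities along the path: s->5: 4, 5->4: 4, 4->2: 10, 2->dst: 4.
Minimum is 4.

4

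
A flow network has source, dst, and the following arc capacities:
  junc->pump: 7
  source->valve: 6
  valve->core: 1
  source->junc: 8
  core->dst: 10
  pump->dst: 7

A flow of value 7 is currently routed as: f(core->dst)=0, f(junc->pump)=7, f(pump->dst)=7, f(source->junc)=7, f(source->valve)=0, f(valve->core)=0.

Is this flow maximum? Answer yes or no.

Residual path source->valve->core->dst has bottleneck 1 > 0.
Pushing 1 along it raises the flow to 8, so the given flow is not maximum.

No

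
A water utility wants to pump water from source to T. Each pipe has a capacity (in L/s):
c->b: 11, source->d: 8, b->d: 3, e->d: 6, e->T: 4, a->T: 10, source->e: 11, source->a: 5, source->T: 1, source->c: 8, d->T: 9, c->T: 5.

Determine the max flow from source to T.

24

Augment source->T: bottleneck 1. Total 1.
Augment source->a->T: bottleneck 5. Total 6.
Augment source->c->T: bottleneck 5. Total 11.
Augment source->e->T: bottleneck 4. Total 15.
Augment source->d->T: bottleneck 8. Total 23.
Augment source->e->d->T: bottleneck 1. Total 24.
No augmenting path remains in the residual graph.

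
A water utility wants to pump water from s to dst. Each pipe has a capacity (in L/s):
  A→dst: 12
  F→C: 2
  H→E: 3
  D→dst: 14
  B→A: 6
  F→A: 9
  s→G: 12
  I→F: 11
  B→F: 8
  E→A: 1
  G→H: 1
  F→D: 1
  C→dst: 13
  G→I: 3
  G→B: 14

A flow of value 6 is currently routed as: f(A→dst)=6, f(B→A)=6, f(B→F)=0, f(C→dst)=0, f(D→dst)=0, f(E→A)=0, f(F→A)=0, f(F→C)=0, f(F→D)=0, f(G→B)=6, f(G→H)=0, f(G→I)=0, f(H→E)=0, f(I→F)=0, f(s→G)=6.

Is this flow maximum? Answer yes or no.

No

Residual path s→G→B→F→A→dst has bottleneck 6 > 0.
Pushing 6 along it raises the flow to 12, so the given flow is not maximum.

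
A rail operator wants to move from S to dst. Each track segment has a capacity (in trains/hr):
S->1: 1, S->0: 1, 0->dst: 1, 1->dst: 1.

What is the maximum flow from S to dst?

2

Augment S->0->dst: bottleneck 1. Total 1.
Augment S->1->dst: bottleneck 1. Total 2.
No augmenting path remains in the residual graph.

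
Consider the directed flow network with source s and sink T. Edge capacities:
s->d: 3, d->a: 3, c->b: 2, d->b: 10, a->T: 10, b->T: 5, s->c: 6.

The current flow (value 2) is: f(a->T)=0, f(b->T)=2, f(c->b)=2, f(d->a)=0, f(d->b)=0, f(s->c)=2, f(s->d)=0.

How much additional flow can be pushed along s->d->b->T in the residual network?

Residual capacities along the path: s->d: 3, d->b: 10, b->T: 3.
Minimum is 3.

3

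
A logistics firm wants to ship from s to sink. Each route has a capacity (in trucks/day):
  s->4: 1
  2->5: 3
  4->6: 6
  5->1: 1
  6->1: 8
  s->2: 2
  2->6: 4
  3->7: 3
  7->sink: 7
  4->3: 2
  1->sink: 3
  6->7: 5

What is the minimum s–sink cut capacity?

Max flow = 3 (via 3 augmenting paths).
In the residual at optimum, the set reachable from s is {s}.
Cut edges: s->2 (cap 2), s->4 (cap 1). Sum = 3.

3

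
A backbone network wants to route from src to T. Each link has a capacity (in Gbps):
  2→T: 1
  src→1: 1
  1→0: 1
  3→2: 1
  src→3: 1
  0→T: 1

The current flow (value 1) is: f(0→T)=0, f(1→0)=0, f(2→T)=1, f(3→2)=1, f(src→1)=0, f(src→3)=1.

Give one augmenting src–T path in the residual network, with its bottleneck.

src→1→0→T, bottleneck 1

Residual along src→1→0→T: src→1: 1, 1→0: 1, 0→T: 1.
Bottleneck = min = 1.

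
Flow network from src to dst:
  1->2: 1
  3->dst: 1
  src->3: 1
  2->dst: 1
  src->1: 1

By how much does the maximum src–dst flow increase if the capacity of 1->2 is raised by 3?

0

Original max flow = 2.
Edge 1->2 does not cross the min cut (source side {src}), so extra capacity there cannot help.
New max flow = 2. Increase = 0.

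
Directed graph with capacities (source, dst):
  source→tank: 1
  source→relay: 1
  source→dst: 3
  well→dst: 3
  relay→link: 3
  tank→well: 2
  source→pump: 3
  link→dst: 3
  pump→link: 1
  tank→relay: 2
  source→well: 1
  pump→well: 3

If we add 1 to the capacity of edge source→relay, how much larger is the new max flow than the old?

0

Original max flow = 9.
Even with extra capacity on source→relay, another cut of capacity 9 remains binding.
New max flow = 9. Increase = 0.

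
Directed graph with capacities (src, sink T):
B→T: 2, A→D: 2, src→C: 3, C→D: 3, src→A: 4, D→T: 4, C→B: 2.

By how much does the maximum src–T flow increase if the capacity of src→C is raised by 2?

1

Original max flow = 5.
After raising cap(src→C), augmenting paths through that edge carry 1 more unit.
New max flow = 6. Increase = 1.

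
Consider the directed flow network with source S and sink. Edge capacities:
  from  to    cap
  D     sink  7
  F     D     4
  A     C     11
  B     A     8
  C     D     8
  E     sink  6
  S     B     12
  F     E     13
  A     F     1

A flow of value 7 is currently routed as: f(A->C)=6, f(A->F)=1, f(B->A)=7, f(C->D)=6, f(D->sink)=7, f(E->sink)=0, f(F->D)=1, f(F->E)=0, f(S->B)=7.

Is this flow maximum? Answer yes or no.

No

Residual path S->B->A->C->D->F->E->sink has bottleneck 1 > 0.
Pushing 1 along it raises the flow to 8, so the given flow is not maximum.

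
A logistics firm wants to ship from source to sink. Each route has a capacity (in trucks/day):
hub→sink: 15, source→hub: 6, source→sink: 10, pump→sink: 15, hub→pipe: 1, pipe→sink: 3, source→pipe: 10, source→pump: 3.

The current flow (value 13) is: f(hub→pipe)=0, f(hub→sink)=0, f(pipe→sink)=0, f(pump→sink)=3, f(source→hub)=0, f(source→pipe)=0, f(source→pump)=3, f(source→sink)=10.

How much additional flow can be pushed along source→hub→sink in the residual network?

6

Residual capacities along the path: source→hub: 6, hub→sink: 15.
Minimum is 6.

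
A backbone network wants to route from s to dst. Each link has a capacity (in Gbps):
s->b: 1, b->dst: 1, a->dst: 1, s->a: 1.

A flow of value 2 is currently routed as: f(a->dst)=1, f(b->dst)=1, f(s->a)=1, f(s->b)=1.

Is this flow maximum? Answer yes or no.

Residual reachable from s: {s}; dst is not reachable.
Saturated cut: s->b, s->a with total capacity 2 = current flow value. Flow is maximum.

Yes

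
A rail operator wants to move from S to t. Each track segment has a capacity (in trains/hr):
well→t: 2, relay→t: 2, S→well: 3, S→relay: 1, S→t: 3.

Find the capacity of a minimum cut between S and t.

6

Max flow = 6 (via 3 augmenting paths).
In the residual at optimum, the set reachable from S is {S, well}.
Cut edges: S→relay (cap 1), S→t (cap 3), well→t (cap 2). Sum = 6.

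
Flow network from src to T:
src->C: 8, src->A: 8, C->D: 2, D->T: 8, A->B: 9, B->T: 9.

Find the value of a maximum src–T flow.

Augment src->A->B->T: bottleneck 8. Total 8.
Augment src->C->D->T: bottleneck 2. Total 10.
No augmenting path remains in the residual graph.

10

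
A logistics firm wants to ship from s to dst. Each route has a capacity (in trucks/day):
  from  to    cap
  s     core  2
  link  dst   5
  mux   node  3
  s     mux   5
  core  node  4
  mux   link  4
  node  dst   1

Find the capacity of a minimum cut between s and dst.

5

Max flow = 5 (via 2 augmenting paths).
In the residual at optimum, the set reachable from s is {core, mux, node, s}.
Cut edges: mux→link (cap 4), node→dst (cap 1). Sum = 5.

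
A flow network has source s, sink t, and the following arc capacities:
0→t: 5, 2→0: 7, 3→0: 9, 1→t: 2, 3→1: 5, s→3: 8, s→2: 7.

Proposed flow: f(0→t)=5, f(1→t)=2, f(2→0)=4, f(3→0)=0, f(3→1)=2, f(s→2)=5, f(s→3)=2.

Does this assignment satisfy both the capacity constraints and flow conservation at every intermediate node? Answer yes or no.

No

Conservation fails at 2: inflow 5 ≠ outflow 4.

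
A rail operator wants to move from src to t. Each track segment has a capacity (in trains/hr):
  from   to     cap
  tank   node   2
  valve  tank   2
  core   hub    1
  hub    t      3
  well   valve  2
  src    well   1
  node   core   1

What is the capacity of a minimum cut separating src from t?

Max flow = 1 (via 1 augmenting path).
In the residual at optimum, the set reachable from src is {src}.
Cut edges: src->well (cap 1). Sum = 1.

1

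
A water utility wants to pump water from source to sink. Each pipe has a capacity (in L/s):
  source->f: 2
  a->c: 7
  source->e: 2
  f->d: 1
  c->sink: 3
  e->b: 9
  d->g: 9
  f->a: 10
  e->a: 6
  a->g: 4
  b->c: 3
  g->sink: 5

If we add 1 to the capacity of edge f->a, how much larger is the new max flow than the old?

0

Original max flow = 4.
Edge f->a does not cross the min cut (source side {source}), so extra capacity there cannot help.
New max flow = 4. Increase = 0.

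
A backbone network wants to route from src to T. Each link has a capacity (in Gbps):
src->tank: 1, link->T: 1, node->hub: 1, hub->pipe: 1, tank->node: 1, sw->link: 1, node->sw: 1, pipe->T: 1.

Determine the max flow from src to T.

Augment src->tank->node->sw->link->T: bottleneck 1. Total 1.
No augmenting path remains in the residual graph.

1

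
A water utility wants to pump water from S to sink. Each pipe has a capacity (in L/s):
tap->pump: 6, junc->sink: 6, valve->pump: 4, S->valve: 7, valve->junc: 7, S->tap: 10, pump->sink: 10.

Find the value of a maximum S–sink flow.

Augment S->valve->junc->sink: bottleneck 6. Total 6.
Augment S->valve->pump->sink: bottleneck 1. Total 7.
Augment S->tap->pump->sink: bottleneck 6. Total 13.
No augmenting path remains in the residual graph.

13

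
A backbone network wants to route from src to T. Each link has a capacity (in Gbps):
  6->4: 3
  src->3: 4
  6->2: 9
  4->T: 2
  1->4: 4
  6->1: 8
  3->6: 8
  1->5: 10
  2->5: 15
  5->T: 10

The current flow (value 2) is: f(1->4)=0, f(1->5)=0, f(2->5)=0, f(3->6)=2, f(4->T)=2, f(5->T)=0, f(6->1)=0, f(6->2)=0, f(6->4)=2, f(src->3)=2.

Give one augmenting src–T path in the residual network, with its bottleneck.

Residual along src->3->6->2->5->T: src->3: 2, 3->6: 6, 6->2: 9, 2->5: 15, 5->T: 10.
Bottleneck = min = 2.

src->3->6->2->5->T, bottleneck 2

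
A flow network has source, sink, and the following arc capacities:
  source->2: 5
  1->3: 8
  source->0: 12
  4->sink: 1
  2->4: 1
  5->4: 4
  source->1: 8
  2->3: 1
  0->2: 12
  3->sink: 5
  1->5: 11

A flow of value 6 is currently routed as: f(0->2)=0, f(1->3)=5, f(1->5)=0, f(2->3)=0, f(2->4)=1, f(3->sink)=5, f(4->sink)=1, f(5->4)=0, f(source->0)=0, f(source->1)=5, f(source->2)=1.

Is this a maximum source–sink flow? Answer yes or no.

Residual reachable from source: {0, 1, 2, 3, 4, 5, source}; sink is not reachable.
Saturated cut: 3->sink, 4->sink with total capacity 6 = current flow value. Flow is maximum.

Yes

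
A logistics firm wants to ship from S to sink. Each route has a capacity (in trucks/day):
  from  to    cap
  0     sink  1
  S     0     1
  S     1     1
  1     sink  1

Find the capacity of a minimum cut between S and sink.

Max flow = 2 (via 2 augmenting paths).
In the residual at optimum, the set reachable from S is {S}.
Cut edges: S→1 (cap 1), S→0 (cap 1). Sum = 2.

2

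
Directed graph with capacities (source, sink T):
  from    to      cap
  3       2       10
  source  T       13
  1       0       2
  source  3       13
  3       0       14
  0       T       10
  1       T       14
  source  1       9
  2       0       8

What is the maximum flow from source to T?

32

Augment source->T: bottleneck 13. Total 13.
Augment source->1->T: bottleneck 9. Total 22.
Augment source->3->0->T: bottleneck 10. Total 32.
No augmenting path remains in the residual graph.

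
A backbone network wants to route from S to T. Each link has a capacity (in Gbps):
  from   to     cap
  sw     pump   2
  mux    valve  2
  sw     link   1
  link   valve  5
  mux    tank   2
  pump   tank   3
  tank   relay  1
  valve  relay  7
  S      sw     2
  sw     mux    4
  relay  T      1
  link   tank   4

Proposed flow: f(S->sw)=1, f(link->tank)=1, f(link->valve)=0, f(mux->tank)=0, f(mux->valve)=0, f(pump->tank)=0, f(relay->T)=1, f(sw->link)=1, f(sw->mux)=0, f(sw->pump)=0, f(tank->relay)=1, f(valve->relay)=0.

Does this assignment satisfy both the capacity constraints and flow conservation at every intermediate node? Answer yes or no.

Yes

Every edge has 0 ≤ f(e) ≤ cap(e).
At each intermediate node, inflow equals outflow.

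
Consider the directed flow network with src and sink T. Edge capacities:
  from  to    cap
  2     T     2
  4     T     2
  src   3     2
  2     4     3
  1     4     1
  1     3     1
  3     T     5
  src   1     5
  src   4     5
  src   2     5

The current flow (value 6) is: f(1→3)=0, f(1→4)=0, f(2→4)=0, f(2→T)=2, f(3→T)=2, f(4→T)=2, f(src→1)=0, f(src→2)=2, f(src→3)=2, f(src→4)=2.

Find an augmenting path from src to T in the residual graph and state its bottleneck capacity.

Residual along src→1→3→T: src→1: 5, 1→3: 1, 3→T: 3.
Bottleneck = min = 1.

src→1→3→T, bottleneck 1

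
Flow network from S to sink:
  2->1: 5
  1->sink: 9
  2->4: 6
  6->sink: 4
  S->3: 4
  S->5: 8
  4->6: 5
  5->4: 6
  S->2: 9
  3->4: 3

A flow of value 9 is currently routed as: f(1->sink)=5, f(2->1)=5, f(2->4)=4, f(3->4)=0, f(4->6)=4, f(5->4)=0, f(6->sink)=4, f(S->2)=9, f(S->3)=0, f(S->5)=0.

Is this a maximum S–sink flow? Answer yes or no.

Residual reachable from S: {2, 3, 4, 5, 6, S}; sink is not reachable.
Saturated cut: 2->1, 6->sink with total capacity 9 = current flow value. Flow is maximum.

Yes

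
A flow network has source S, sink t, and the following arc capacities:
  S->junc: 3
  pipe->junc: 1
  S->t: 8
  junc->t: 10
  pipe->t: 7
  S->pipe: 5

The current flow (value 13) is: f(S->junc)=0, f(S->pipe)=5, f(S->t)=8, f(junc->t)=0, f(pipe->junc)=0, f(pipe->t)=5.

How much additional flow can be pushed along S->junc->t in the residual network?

3

Residual capacities along the path: S->junc: 3, junc->t: 10.
Minimum is 3.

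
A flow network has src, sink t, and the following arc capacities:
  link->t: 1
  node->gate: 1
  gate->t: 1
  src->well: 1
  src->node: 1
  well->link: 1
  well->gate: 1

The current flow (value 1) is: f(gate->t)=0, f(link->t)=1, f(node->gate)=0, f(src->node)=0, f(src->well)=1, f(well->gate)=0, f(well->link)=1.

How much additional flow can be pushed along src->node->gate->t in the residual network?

1

Residual capacities along the path: src->node: 1, node->gate: 1, gate->t: 1.
Minimum is 1.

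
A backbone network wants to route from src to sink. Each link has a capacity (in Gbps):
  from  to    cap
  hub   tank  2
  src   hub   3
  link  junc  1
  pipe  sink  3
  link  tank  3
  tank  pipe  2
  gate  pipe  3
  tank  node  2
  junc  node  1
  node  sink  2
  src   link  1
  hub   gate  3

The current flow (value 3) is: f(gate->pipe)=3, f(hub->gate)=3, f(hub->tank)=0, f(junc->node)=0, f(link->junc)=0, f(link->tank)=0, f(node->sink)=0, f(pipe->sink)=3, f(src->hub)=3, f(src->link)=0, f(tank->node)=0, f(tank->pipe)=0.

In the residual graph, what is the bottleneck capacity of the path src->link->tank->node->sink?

1

Residual capacities along the path: src->link: 1, link->tank: 3, tank->node: 2, node->sink: 2.
Minimum is 1.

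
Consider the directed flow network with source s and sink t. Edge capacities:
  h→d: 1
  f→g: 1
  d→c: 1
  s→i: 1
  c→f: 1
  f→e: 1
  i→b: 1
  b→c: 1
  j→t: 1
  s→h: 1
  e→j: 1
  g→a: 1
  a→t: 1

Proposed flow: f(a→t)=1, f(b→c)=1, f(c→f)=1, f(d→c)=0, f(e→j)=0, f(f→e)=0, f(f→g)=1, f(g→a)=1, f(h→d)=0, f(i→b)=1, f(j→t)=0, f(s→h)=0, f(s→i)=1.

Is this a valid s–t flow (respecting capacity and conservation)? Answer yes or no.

Yes

Every edge has 0 ≤ f(e) ≤ cap(e).
At each intermediate node, inflow equals outflow.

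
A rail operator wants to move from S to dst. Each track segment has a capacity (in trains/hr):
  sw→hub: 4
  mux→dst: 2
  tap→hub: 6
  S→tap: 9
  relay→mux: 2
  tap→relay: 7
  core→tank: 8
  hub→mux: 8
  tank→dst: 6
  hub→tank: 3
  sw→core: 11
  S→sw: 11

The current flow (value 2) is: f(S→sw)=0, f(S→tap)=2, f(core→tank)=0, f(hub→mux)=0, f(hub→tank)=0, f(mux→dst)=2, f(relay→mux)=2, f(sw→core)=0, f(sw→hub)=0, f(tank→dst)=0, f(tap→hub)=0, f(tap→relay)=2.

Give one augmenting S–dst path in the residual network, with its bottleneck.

S→tap→hub→tank→dst, bottleneck 3

Residual along S→tap→hub→tank→dst: S→tap: 7, tap→hub: 6, hub→tank: 3, tank→dst: 6.
Bottleneck = min = 3.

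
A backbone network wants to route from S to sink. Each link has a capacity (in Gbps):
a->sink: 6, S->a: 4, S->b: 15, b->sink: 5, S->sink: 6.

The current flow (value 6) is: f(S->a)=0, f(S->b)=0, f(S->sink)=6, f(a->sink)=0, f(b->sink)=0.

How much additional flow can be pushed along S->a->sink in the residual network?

4

Residual capacities along the path: S->a: 4, a->sink: 6.
Minimum is 4.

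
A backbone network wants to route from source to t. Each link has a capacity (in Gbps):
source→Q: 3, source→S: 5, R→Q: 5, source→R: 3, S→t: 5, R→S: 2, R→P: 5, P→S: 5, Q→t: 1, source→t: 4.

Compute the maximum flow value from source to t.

Augment source→t: bottleneck 4. Total 4.
Augment source→Q→t: bottleneck 1. Total 5.
Augment source→S→t: bottleneck 5. Total 10.
No augmenting path remains in the residual graph.

10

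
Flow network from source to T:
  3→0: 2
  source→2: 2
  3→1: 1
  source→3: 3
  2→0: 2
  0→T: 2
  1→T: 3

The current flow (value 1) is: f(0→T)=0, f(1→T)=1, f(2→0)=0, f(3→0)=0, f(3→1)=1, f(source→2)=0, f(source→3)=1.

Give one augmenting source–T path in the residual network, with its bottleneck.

Residual along source→3→0→T: source→3: 2, 3→0: 2, 0→T: 2.
Bottleneck = min = 2.

source→3→0→T, bottleneck 2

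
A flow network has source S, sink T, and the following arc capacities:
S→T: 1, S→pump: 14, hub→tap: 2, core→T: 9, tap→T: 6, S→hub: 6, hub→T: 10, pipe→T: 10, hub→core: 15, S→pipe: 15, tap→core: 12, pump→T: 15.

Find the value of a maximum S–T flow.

Augment S→T: bottleneck 1. Total 1.
Augment S→hub→T: bottleneck 6. Total 7.
Augment S→pipe→T: bottleneck 10. Total 17.
Augment S→pump→T: bottleneck 14. Total 31.
No augmenting path remains in the residual graph.

31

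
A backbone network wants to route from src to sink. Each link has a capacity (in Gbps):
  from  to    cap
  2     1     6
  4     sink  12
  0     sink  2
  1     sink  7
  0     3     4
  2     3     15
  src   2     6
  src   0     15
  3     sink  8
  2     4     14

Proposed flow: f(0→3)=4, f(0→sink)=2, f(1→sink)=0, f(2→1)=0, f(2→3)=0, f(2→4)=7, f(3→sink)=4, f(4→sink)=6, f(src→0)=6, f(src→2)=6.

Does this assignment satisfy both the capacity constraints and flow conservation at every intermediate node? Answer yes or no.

Conservation fails at 2: inflow 6 ≠ outflow 7.

No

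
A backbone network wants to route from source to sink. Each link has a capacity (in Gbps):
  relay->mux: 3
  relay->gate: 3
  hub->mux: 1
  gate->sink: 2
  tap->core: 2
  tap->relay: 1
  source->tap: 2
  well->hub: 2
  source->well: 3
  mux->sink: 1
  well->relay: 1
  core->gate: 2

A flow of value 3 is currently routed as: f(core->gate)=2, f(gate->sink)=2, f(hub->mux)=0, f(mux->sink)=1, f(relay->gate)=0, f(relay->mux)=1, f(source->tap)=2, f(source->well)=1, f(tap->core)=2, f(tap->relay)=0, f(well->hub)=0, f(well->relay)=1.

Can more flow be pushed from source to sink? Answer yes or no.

Residual reachable from source: {core, gate, hub, mux, relay, source, tap, well}; sink is not reachable.
Saturated cut: gate->sink, mux->sink with total capacity 3 = current flow value. Flow is maximum.

No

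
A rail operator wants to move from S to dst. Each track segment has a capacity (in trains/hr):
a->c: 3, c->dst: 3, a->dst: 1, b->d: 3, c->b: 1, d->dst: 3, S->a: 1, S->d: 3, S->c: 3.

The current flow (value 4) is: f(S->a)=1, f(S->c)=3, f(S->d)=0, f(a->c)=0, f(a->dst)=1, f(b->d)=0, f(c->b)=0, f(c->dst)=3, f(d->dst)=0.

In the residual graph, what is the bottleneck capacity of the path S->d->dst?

Residual capacities along the path: S->d: 3, d->dst: 3.
Minimum is 3.

3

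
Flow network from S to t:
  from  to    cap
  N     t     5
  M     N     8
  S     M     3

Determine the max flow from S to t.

3

Augment S->M->N->t: bottleneck 3. Total 3.
No augmenting path remains in the residual graph.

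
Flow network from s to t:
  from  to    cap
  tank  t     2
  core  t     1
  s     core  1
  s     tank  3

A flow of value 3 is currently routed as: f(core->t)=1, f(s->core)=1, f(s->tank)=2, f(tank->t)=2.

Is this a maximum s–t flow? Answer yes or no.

Yes

Residual reachable from s: {s, tank}; t is not reachable.
Saturated cut: s->core, tank->t with total capacity 3 = current flow value. Flow is maximum.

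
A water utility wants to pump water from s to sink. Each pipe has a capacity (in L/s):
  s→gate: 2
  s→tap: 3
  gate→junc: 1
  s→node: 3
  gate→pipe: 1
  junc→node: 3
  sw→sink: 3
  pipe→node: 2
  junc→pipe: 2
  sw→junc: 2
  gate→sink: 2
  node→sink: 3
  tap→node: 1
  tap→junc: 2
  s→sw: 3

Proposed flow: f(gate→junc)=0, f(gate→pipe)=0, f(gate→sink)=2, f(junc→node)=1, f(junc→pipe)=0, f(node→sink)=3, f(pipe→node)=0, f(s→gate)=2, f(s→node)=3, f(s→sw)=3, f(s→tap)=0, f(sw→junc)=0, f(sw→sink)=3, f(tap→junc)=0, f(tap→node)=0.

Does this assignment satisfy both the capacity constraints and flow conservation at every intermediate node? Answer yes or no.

Conservation fails at junc: inflow 0 ≠ outflow 1.

No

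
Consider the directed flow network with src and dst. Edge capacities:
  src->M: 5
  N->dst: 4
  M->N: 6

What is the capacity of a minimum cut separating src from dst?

4

Max flow = 4 (via 1 augmenting path).
In the residual at optimum, the set reachable from src is {M, N, src}.
Cut edges: N->dst (cap 4). Sum = 4.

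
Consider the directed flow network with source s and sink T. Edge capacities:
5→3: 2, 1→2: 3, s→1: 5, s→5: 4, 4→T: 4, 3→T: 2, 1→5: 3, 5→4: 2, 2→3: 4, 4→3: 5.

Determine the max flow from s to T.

Augment s→5→4→T: bottleneck 2. Total 2.
Augment s→5→3→T: bottleneck 2. Total 4.
No augmenting path remains in the residual graph.

4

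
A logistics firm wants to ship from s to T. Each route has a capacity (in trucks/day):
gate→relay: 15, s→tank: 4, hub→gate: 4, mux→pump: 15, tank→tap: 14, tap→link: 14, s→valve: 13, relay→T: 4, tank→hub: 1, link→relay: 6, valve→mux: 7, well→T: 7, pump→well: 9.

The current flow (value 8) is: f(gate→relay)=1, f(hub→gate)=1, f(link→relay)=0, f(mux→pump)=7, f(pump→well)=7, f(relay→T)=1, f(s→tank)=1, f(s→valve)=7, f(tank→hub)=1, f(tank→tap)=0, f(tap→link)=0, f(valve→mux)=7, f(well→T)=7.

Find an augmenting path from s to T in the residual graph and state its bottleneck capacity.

s→tank→tap→link→relay→T, bottleneck 3

Residual along s→tank→tap→link→relay→T: s→tank: 3, tank→tap: 14, tap→link: 14, link→relay: 6, relay→T: 3.
Bottleneck = min = 3.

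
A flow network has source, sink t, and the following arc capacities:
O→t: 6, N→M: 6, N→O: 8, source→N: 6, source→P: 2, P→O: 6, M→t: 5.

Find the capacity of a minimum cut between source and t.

Max flow = 8 (via 3 augmenting paths).
In the residual at optimum, the set reachable from source is {source}.
Cut edges: source→P (cap 2), source→N (cap 6). Sum = 8.

8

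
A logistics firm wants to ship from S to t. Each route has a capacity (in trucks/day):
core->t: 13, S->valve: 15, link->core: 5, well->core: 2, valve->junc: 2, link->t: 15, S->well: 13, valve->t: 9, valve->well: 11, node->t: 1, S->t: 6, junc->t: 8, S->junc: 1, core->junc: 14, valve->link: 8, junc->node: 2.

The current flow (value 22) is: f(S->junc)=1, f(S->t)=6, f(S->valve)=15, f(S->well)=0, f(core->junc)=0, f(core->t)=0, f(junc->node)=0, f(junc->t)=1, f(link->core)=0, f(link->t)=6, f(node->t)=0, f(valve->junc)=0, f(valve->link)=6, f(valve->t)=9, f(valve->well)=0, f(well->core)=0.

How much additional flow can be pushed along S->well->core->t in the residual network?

Residual capacities along the path: S->well: 13, well->core: 2, core->t: 13.
Minimum is 2.

2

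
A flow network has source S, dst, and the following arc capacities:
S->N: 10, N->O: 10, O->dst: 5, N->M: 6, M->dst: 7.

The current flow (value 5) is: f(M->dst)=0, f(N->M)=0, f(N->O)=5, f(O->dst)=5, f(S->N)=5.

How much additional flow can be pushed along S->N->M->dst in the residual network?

5

Residual capacities along the path: S->N: 5, N->M: 6, M->dst: 7.
Minimum is 5.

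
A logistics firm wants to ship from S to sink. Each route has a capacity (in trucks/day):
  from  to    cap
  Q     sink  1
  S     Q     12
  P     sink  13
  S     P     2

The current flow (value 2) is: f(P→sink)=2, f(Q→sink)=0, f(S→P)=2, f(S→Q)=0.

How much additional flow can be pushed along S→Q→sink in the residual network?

Residual capacities along the path: S→Q: 12, Q→sink: 1.
Minimum is 1.

1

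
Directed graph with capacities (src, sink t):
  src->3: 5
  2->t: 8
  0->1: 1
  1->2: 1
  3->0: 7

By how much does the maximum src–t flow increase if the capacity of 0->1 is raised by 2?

Original max flow = 1.
Even with extra capacity on 0->1, another cut of capacity 1 remains binding.
New max flow = 1. Increase = 0.

0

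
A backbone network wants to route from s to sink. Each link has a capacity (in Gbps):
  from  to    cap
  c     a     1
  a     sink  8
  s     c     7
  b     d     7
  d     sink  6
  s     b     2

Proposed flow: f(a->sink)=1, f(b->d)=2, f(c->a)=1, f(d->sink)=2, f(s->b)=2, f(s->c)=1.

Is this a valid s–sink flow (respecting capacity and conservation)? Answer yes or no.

Every edge has 0 ≤ f(e) ≤ cap(e).
At each intermediate node, inflow equals outflow.

Yes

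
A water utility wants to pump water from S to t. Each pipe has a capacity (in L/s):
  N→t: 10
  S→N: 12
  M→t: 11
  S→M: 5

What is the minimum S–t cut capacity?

Max flow = 15 (via 2 augmenting paths).
In the residual at optimum, the set reachable from S is {N, S}.
Cut edges: S→M (cap 5), N→t (cap 10). Sum = 15.

15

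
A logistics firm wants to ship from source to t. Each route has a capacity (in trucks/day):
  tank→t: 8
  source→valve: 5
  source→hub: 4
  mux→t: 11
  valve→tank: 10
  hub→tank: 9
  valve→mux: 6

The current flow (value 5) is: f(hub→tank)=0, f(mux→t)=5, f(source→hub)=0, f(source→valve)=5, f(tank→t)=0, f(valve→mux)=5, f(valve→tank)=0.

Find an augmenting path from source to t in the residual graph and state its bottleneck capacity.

source→hub→tank→t, bottleneck 4

Residual along source→hub→tank→t: source→hub: 4, hub→tank: 9, tank→t: 8.
Bottleneck = min = 4.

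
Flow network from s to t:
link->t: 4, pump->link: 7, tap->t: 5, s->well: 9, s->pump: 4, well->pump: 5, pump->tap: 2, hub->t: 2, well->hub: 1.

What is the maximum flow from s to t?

7

Augment s->well->hub->t: bottleneck 1. Total 1.
Augment s->pump->tap->t: bottleneck 2. Total 3.
Augment s->pump->link->t: bottleneck 2. Total 5.
Augment s->well->pump->link->t: bottleneck 2. Total 7.
No augmenting path remains in the residual graph.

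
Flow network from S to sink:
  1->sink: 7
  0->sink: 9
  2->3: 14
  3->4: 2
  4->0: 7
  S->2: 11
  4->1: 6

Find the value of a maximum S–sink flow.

2

Augment S->2->3->4->1->sink: bottleneck 2. Total 2.
No augmenting path remains in the residual graph.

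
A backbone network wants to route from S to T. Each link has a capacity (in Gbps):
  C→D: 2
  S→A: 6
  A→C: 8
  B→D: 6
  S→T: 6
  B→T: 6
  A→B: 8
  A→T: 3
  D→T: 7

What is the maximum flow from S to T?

Augment S→T: bottleneck 6. Total 6.
Augment S→A→T: bottleneck 3. Total 9.
Augment S→A→B→T: bottleneck 3. Total 12.
No augmenting path remains in the residual graph.

12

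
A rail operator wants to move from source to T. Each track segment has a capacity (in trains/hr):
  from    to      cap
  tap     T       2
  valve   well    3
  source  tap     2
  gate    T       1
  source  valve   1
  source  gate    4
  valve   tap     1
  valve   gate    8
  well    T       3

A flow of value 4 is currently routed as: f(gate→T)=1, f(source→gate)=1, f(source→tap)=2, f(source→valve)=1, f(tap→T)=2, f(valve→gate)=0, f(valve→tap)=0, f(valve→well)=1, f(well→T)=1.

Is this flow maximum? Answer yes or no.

Yes

Residual reachable from source: {gate, source}; T is not reachable.
Saturated cut: source→valve, source→tap, gate→T with total capacity 4 = current flow value. Flow is maximum.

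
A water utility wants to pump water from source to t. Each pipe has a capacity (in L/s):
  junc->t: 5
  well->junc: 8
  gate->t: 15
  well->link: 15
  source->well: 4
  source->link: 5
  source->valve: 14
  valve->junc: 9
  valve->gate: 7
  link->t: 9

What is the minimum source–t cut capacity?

21

Max flow = 21 (via 4 augmenting paths).
In the residual at optimum, the set reachable from source is {junc, source, valve}.
Cut edges: source->well (cap 4), source->link (cap 5), valve->gate (cap 7), junc->t (cap 5). Sum = 21.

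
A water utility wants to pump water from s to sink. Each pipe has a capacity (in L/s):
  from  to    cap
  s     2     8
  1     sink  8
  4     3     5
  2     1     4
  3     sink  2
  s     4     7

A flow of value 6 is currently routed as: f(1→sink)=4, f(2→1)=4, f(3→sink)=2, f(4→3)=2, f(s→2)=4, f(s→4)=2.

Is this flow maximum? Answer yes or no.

Residual reachable from s: {2, 3, 4, s}; sink is not reachable.
Saturated cut: 2→1, 3→sink with total capacity 6 = current flow value. Flow is maximum.

Yes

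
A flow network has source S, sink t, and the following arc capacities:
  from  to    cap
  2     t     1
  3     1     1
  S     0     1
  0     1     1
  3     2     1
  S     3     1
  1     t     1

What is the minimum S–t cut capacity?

2

Max flow = 2 (via 2 augmenting paths).
In the residual at optimum, the set reachable from S is {S}.
Cut edges: S->0 (cap 1), S->3 (cap 1). Sum = 2.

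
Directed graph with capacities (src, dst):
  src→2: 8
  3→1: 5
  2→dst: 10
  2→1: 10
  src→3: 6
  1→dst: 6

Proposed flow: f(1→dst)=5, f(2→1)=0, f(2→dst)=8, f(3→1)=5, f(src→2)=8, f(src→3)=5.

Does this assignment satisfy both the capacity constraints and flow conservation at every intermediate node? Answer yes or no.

Every edge has 0 ≤ f(e) ≤ cap(e).
At each intermediate node, inflow equals outflow.

Yes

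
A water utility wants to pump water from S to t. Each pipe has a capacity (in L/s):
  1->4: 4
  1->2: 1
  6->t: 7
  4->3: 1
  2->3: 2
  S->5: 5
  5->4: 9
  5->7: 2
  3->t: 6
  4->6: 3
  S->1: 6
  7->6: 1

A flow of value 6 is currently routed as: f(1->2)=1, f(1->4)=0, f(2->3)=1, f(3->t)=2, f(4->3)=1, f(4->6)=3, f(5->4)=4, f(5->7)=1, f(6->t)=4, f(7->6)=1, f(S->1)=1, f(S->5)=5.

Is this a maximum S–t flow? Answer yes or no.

Yes

Residual reachable from S: {1, 4, 5, 7, S}; t is not reachable.
Saturated cut: 7->6, 1->2, 4->6, 4->3 with total capacity 6 = current flow value. Flow is maximum.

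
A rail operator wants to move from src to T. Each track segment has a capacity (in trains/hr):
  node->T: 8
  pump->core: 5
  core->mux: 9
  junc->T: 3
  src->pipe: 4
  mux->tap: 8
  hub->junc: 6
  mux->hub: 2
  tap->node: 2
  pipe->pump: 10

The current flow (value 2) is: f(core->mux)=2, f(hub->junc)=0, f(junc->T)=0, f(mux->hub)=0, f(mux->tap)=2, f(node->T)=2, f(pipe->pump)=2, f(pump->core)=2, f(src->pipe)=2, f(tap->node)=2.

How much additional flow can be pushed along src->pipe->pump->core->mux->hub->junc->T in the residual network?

Residual capacities along the path: src->pipe: 2, pipe->pump: 8, pump->core: 3, core->mux: 7, mux->hub: 2, hub->junc: 6, junc->T: 3.
Minimum is 2.

2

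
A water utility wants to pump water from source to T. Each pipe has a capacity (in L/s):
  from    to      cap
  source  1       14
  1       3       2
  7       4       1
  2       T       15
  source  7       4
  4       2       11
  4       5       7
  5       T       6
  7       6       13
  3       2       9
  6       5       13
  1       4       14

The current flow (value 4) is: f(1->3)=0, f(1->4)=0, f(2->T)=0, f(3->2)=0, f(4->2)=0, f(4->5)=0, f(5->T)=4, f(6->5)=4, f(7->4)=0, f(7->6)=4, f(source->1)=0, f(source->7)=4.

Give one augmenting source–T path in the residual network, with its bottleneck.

Residual along source->1->4->5->T: source->1: 14, 1->4: 14, 4->5: 7, 5->T: 2.
Bottleneck = min = 2.

source->1->4->5->T, bottleneck 2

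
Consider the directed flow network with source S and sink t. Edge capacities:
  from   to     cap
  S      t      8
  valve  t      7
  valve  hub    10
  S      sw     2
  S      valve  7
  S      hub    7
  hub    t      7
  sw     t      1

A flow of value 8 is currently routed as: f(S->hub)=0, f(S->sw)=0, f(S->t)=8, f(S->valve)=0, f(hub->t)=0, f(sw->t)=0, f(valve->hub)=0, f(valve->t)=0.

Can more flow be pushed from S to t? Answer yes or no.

Yes

Residual path S->valve->t has bottleneck 7 > 0.
Pushing 7 along it raises the flow to 15, so the given flow is not maximum.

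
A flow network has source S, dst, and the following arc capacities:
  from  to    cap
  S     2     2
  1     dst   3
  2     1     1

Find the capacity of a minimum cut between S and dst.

1

Max flow = 1 (via 1 augmenting path).
In the residual at optimum, the set reachable from S is {2, S}.
Cut edges: 2→1 (cap 1). Sum = 1.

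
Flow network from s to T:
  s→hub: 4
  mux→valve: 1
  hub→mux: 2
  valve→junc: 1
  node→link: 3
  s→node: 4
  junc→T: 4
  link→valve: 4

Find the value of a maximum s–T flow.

1

Augment s→hub→mux→valve→junc→T: bottleneck 1. Total 1.
No augmenting path remains in the residual graph.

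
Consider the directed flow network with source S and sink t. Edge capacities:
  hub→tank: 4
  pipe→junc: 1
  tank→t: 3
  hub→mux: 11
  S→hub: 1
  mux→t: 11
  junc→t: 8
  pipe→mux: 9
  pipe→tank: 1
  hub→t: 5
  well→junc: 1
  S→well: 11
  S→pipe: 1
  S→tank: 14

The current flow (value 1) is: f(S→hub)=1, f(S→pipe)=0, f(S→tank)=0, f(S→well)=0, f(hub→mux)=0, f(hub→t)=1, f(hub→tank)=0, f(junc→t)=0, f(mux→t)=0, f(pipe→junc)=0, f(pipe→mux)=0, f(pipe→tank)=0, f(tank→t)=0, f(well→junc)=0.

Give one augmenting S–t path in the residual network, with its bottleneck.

Residual along S→tank→t: S→tank: 14, tank→t: 3.
Bottleneck = min = 3.

S→tank→t, bottleneck 3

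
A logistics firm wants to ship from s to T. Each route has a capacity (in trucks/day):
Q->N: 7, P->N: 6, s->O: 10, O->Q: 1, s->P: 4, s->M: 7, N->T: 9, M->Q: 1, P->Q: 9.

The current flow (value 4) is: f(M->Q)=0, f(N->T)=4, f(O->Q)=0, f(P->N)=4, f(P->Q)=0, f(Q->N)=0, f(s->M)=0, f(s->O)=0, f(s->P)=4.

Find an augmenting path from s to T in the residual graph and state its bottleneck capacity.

Residual along s->O->Q->N->T: s->O: 10, O->Q: 1, Q->N: 7, N->T: 5.
Bottleneck = min = 1.

s->O->Q->N->T, bottleneck 1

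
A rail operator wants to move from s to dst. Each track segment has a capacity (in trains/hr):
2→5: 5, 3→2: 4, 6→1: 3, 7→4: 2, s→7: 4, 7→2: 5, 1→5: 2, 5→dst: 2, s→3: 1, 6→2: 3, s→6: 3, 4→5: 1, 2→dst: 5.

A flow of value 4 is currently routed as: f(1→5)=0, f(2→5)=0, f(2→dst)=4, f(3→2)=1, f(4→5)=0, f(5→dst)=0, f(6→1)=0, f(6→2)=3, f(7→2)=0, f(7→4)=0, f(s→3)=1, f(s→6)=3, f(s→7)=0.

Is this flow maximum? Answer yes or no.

No

Residual path s→7→2→dst has bottleneck 1 > 0.
Pushing 1 along it raises the flow to 5, so the given flow is not maximum.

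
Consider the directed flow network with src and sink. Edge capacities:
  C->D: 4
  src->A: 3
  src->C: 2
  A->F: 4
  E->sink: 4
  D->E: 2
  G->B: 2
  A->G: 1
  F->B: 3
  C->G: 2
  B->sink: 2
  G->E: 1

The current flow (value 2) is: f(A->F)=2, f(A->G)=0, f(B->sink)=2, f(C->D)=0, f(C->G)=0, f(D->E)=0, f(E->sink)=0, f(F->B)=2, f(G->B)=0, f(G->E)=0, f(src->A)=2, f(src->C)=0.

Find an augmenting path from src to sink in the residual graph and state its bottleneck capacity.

Residual along src->A->G->E->sink: src->A: 1, A->G: 1, G->E: 1, E->sink: 4.
Bottleneck = min = 1.

src->A->G->E->sink, bottleneck 1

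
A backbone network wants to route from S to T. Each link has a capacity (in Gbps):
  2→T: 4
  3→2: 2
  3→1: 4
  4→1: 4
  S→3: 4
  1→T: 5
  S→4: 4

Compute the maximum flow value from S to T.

7

Augment S→3→2→T: bottleneck 2. Total 2.
Augment S→3→1→T: bottleneck 2. Total 4.
Augment S→4→1→T: bottleneck 3. Total 7.
No augmenting path remains in the residual graph.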